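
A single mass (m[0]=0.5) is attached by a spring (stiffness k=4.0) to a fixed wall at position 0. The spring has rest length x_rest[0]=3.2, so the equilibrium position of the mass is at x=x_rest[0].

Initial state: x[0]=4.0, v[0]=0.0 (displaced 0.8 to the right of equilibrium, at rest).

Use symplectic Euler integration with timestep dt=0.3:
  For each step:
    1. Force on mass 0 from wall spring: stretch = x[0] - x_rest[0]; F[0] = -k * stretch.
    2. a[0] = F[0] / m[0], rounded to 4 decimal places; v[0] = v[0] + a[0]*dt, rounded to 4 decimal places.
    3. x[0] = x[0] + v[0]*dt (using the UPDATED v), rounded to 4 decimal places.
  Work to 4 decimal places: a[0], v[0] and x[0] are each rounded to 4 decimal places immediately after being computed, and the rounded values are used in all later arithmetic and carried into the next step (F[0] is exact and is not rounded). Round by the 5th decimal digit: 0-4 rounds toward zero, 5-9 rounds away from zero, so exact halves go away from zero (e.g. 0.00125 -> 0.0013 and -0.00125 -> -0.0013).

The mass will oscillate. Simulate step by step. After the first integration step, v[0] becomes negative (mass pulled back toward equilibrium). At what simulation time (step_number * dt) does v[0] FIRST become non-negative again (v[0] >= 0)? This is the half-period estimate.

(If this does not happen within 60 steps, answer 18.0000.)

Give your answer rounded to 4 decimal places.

Answer: 1.2000

Derivation:
Step 0: x=[4.0000] v=[0.0000]
Step 1: x=[3.4240] v=[-1.9200]
Step 2: x=[2.6867] v=[-2.4576]
Step 3: x=[2.3190] v=[-1.2257]
Step 4: x=[2.5856] v=[0.8887]
First v>=0 after going negative at step 4, time=1.2000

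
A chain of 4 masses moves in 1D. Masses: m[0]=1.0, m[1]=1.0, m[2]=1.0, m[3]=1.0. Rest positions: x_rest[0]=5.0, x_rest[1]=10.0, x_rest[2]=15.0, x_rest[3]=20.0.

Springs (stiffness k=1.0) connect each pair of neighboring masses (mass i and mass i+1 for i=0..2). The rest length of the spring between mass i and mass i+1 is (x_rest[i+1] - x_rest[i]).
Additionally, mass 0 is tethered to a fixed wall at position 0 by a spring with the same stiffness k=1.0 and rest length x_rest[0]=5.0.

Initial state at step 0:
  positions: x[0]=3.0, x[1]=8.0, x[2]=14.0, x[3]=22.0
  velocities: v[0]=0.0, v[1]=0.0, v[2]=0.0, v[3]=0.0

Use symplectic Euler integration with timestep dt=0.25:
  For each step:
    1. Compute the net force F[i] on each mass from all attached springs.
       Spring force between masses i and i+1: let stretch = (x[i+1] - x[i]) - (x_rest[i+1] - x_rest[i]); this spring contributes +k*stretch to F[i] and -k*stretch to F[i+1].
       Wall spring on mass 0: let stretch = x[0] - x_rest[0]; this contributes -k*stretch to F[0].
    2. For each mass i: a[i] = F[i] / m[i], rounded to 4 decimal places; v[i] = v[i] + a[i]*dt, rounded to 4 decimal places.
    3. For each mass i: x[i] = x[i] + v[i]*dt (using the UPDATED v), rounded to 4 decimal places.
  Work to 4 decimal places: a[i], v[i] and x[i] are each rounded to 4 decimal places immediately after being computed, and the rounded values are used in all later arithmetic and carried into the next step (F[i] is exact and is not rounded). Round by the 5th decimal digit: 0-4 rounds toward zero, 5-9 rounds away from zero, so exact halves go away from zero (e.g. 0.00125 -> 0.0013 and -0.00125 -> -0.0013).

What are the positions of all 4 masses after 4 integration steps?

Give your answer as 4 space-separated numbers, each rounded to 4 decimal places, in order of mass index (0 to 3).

Step 0: x=[3.0000 8.0000 14.0000 22.0000] v=[0.0000 0.0000 0.0000 0.0000]
Step 1: x=[3.1250 8.0625 14.1250 21.8125] v=[0.5000 0.2500 0.5000 -0.7500]
Step 2: x=[3.3633 8.1953 14.3516 21.4570] v=[0.9531 0.5313 0.9063 -1.4219]
Step 3: x=[3.6934 8.4109 14.6375 20.9699] v=[1.3203 0.8624 1.1436 -1.9483]
Step 4: x=[4.0875 8.7208 14.9300 20.3996] v=[1.5763 1.2397 1.1701 -2.2814]

Answer: 4.0875 8.7208 14.9300 20.3996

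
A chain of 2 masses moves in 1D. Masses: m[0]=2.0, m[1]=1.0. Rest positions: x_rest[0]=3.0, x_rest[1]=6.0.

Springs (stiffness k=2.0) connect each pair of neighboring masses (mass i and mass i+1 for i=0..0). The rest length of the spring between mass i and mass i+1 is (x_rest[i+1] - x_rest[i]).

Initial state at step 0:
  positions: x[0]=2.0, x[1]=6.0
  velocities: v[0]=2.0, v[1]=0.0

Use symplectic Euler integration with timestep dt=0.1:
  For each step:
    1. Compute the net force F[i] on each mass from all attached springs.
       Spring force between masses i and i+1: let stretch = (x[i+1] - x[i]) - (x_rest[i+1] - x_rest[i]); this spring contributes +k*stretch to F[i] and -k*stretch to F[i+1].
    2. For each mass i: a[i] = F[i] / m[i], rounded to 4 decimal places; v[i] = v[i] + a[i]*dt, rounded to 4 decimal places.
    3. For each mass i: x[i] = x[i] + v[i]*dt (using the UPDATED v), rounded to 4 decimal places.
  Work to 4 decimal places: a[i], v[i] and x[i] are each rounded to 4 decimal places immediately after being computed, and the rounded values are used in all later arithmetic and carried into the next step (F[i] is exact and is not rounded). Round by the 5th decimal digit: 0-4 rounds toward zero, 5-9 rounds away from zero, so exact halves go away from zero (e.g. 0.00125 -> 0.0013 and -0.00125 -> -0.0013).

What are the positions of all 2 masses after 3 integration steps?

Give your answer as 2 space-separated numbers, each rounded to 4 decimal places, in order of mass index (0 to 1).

Step 0: x=[2.0000 6.0000] v=[2.0000 0.0000]
Step 1: x=[2.2100 5.9800] v=[2.1000 -0.2000]
Step 2: x=[2.4277 5.9446] v=[2.1770 -0.3540]
Step 3: x=[2.6506 5.8989] v=[2.2287 -0.4574]

Answer: 2.6506 5.8989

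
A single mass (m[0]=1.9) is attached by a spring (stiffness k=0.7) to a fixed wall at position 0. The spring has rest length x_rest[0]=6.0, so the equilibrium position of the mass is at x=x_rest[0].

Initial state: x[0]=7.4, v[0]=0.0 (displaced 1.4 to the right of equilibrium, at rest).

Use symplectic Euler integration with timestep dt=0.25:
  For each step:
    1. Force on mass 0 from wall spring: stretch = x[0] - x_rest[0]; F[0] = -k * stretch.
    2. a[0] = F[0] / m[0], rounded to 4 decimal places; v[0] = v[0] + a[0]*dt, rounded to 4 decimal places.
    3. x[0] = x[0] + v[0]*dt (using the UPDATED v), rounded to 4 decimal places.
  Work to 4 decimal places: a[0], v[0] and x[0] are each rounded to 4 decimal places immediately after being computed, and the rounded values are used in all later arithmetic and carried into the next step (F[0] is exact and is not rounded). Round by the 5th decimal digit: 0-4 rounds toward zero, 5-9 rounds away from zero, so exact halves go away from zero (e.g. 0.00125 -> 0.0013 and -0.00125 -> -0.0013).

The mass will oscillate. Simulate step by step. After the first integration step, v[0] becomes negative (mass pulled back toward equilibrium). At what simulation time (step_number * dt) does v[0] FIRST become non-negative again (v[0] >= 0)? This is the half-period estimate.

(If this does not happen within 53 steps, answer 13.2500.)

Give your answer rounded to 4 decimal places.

Step 0: x=[7.4000] v=[0.0000]
Step 1: x=[7.3678] v=[-0.1290]
Step 2: x=[7.3041] v=[-0.2550]
Step 3: x=[7.2103] v=[-0.3751]
Step 4: x=[7.0887] v=[-0.4866]
Step 5: x=[6.9420] v=[-0.5869]
Step 6: x=[6.7736] v=[-0.6737]
Step 7: x=[6.5874] v=[-0.7450]
Step 8: x=[6.3876] v=[-0.7991]
Step 9: x=[6.1789] v=[-0.8348]
Step 10: x=[5.9661] v=[-0.8513]
Step 11: x=[5.7541] v=[-0.8482]
Step 12: x=[5.5477] v=[-0.8256]
Step 13: x=[5.3517] v=[-0.7840]
Step 14: x=[5.1706] v=[-0.7243]
Step 15: x=[5.0086] v=[-0.6479]
Step 16: x=[4.8695] v=[-0.5566]
Step 17: x=[4.7564] v=[-0.4525]
Step 18: x=[4.6719] v=[-0.3380]
Step 19: x=[4.6180] v=[-0.2157]
Step 20: x=[4.5959] v=[-0.0884]
Step 21: x=[4.6061] v=[0.0409]
First v>=0 after going negative at step 21, time=5.2500

Answer: 5.2500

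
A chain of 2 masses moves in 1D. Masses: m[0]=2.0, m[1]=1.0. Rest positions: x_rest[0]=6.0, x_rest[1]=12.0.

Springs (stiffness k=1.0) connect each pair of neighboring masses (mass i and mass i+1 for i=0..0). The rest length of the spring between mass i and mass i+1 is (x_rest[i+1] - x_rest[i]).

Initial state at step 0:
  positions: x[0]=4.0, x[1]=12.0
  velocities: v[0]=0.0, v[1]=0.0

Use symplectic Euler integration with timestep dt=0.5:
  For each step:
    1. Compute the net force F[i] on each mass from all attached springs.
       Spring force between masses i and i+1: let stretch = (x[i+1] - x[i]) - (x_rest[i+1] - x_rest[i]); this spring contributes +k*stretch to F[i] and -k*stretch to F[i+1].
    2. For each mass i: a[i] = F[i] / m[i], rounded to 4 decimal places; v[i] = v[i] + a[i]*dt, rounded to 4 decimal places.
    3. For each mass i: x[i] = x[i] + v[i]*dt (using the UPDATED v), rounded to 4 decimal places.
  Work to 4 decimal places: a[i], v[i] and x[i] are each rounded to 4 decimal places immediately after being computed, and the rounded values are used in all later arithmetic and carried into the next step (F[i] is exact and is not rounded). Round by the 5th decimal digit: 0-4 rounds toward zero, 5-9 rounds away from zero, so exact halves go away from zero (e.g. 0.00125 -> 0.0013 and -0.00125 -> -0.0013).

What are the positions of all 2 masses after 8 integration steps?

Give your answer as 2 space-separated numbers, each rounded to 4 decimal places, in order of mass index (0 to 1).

Step 0: x=[4.0000 12.0000] v=[0.0000 0.0000]
Step 1: x=[4.2500 11.5000] v=[0.5000 -1.0000]
Step 2: x=[4.6563 10.6875] v=[0.8125 -1.6250]
Step 3: x=[5.0665 9.8672] v=[0.8203 -1.6406]
Step 4: x=[5.3268 9.3467] v=[0.5205 -1.0410]
Step 5: x=[5.3396 9.3212] v=[0.0255 -0.0510]
Step 6: x=[5.1001 9.8003] v=[-0.4791 0.9582]
Step 7: x=[4.6981 10.6044] v=[-0.8041 1.6081]
Step 8: x=[4.2843 11.4319] v=[-0.8276 1.6550]

Answer: 4.2843 11.4319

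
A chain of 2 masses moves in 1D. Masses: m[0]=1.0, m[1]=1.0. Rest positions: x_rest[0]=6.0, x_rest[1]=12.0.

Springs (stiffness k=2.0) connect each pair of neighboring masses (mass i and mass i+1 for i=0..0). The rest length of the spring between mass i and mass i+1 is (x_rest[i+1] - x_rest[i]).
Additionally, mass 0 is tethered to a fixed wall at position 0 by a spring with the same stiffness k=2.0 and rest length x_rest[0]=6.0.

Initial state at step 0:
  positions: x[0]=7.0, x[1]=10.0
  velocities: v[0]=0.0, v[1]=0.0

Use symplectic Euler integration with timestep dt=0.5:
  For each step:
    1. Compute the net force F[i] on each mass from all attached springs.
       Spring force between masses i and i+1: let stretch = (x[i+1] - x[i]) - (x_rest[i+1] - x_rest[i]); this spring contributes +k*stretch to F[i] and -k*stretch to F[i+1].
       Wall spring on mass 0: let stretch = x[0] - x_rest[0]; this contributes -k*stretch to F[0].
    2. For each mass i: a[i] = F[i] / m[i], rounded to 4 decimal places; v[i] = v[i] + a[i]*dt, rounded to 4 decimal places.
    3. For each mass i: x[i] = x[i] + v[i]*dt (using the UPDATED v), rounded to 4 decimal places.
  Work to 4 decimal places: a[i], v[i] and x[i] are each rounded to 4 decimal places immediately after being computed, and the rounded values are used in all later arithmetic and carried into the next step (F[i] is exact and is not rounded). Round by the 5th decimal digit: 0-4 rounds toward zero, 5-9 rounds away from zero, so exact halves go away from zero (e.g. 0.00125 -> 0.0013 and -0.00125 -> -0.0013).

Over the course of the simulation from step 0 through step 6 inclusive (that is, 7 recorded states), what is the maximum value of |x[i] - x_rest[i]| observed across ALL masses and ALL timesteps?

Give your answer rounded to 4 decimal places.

Step 0: x=[7.0000 10.0000] v=[0.0000 0.0000]
Step 1: x=[5.0000 11.5000] v=[-4.0000 3.0000]
Step 2: x=[3.7500 12.7500] v=[-2.5000 2.5000]
Step 3: x=[5.1250 12.5000] v=[2.7500 -0.5000]
Step 4: x=[7.6250 11.5625] v=[5.0000 -1.8750]
Step 5: x=[8.2813 11.6563] v=[1.3125 0.1875]
Step 6: x=[6.4844 13.0626] v=[-3.5938 2.8125]
Max displacement = 2.2813

Answer: 2.2813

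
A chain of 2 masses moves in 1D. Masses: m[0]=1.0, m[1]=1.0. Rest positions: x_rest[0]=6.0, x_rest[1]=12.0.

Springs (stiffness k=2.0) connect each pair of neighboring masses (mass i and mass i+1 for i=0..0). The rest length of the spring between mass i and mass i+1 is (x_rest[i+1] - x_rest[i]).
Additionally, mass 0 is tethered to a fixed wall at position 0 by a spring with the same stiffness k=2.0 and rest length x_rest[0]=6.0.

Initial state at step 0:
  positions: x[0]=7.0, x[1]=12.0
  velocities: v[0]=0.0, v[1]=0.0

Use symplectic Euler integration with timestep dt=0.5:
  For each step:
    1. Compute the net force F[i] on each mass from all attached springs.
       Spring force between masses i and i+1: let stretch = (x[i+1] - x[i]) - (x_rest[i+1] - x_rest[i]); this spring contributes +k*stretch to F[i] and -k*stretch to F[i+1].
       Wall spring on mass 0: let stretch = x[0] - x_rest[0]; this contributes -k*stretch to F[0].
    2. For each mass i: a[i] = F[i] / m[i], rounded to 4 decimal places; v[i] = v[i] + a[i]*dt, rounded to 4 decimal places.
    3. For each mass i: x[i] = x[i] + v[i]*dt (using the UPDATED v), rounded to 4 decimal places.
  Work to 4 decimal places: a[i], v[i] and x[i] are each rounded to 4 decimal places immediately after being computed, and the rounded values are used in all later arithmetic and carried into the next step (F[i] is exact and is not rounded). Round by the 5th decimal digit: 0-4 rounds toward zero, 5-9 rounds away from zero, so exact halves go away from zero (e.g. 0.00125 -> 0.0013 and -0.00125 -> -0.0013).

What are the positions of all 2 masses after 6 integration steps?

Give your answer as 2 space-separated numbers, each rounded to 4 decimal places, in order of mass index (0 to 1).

Answer: 5.6719 11.5938

Derivation:
Step 0: x=[7.0000 12.0000] v=[0.0000 0.0000]
Step 1: x=[6.0000 12.5000] v=[-2.0000 1.0000]
Step 2: x=[5.2500 12.7500] v=[-1.5000 0.5000]
Step 3: x=[5.6250 12.2500] v=[0.7500 -1.0000]
Step 4: x=[6.5000 11.4375] v=[1.7500 -1.6250]
Step 5: x=[6.5938 11.1563] v=[0.1875 -0.5625]
Step 6: x=[5.6719 11.5938] v=[-1.8438 0.8750]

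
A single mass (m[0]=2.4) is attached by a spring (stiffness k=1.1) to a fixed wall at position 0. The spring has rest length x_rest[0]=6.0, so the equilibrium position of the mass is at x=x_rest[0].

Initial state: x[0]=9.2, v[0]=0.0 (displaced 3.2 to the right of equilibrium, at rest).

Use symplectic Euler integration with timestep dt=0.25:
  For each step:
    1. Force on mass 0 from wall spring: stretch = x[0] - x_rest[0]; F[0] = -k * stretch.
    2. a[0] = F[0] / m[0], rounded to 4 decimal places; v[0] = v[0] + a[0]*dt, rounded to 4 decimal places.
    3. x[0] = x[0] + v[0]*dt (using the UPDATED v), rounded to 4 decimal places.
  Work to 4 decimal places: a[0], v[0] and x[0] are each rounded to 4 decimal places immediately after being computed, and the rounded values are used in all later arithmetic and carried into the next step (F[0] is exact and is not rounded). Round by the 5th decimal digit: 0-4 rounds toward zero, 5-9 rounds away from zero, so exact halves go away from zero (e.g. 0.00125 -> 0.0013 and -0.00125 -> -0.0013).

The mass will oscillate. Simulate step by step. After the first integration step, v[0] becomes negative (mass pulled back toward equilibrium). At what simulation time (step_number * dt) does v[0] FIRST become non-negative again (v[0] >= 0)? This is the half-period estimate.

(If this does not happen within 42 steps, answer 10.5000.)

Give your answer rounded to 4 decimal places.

Answer: 4.7500

Derivation:
Step 0: x=[9.2000] v=[0.0000]
Step 1: x=[9.1083] v=[-0.3667]
Step 2: x=[8.9276] v=[-0.7229]
Step 3: x=[8.6630] v=[-1.0584]
Step 4: x=[8.3221] v=[-1.3635]
Step 5: x=[7.9147] v=[-1.6296]
Step 6: x=[7.4525] v=[-1.8490]
Step 7: x=[6.9487] v=[-2.0154]
Step 8: x=[6.4177] v=[-2.1241]
Step 9: x=[5.8747] v=[-2.1720]
Step 10: x=[5.3353] v=[-2.1577]
Step 11: x=[4.8149] v=[-2.0815]
Step 12: x=[4.3285] v=[-1.9457]
Step 13: x=[3.8900] v=[-1.7542]
Step 14: x=[3.5119] v=[-1.5124]
Step 15: x=[3.2051] v=[-1.2273]
Step 16: x=[2.9783] v=[-0.9071]
Step 17: x=[2.8381] v=[-0.5609]
Step 18: x=[2.7885] v=[-0.1986]
Step 19: x=[2.8309] v=[0.1694]
First v>=0 after going negative at step 19, time=4.7500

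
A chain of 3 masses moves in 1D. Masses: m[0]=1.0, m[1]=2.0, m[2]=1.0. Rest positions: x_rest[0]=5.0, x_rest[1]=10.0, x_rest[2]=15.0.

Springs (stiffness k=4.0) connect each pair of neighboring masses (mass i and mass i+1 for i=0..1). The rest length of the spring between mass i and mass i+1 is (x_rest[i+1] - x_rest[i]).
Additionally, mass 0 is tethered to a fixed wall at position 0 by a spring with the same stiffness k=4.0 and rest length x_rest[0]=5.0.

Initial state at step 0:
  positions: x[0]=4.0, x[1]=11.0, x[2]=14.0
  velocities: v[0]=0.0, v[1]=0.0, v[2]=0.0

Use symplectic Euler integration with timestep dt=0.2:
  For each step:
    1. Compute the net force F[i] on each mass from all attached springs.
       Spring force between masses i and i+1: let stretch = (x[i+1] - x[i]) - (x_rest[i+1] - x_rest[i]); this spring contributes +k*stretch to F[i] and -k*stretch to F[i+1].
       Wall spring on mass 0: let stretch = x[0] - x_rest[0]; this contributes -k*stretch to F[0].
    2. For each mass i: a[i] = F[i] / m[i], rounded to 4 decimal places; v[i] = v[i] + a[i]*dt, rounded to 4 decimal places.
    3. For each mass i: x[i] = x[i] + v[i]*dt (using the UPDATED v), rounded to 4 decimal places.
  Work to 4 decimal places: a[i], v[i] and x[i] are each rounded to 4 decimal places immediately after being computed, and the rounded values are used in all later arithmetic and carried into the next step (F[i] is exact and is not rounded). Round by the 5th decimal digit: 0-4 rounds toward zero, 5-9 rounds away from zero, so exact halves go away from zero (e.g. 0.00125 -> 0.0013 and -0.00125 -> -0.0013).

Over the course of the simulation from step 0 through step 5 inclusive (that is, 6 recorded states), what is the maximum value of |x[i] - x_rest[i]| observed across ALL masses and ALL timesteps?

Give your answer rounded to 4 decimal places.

Step 0: x=[4.0000 11.0000 14.0000] v=[0.0000 0.0000 0.0000]
Step 1: x=[4.4800 10.6800 14.3200] v=[2.4000 -1.6000 1.6000]
Step 2: x=[5.2352 10.1552 14.8576] v=[3.7760 -2.6240 2.6880]
Step 3: x=[5.9400 9.6130 15.4428] v=[3.5238 -2.7110 2.9261]
Step 4: x=[6.2820 9.2433 15.8953] v=[1.7102 -1.8483 2.2623]
Step 5: x=[6.0927 9.1689 16.0834] v=[-0.9464 -0.3720 0.9407]
Max displacement = 1.2820

Answer: 1.2820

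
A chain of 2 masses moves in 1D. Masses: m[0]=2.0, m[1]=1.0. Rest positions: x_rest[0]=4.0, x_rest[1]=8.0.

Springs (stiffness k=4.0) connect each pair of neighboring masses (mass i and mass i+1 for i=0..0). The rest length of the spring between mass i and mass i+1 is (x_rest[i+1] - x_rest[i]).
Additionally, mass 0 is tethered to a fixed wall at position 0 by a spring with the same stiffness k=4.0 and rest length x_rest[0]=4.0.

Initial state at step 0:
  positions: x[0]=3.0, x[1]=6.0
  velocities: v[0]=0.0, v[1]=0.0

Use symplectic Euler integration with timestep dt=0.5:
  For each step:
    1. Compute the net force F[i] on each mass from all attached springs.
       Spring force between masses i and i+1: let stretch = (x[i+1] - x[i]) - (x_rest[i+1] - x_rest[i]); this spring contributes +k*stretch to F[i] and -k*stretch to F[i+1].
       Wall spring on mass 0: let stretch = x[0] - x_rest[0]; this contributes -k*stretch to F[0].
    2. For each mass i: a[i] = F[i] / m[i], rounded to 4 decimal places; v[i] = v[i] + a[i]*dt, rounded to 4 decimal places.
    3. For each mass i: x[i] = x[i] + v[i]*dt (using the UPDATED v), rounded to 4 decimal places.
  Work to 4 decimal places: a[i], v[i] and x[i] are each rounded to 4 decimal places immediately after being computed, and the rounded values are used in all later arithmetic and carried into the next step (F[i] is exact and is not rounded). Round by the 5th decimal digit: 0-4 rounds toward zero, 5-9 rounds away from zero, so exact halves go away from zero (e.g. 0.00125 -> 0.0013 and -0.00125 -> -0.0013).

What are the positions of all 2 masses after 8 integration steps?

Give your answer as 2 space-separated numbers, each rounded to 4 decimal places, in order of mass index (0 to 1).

Step 0: x=[3.0000 6.0000] v=[0.0000 0.0000]
Step 1: x=[3.0000 7.0000] v=[0.0000 2.0000]
Step 2: x=[3.5000 8.0000] v=[1.0000 2.0000]
Step 3: x=[4.5000 8.5000] v=[2.0000 1.0000]
Step 4: x=[5.2500 9.0000] v=[1.5000 1.0000]
Step 5: x=[5.2500 9.7500] v=[0.0000 1.5000]
Step 6: x=[4.8750 10.0000] v=[-0.7500 0.5000]
Step 7: x=[4.6250 9.1250] v=[-0.5000 -1.7500]
Step 8: x=[4.3125 7.7500] v=[-0.6250 -2.7500]

Answer: 4.3125 7.7500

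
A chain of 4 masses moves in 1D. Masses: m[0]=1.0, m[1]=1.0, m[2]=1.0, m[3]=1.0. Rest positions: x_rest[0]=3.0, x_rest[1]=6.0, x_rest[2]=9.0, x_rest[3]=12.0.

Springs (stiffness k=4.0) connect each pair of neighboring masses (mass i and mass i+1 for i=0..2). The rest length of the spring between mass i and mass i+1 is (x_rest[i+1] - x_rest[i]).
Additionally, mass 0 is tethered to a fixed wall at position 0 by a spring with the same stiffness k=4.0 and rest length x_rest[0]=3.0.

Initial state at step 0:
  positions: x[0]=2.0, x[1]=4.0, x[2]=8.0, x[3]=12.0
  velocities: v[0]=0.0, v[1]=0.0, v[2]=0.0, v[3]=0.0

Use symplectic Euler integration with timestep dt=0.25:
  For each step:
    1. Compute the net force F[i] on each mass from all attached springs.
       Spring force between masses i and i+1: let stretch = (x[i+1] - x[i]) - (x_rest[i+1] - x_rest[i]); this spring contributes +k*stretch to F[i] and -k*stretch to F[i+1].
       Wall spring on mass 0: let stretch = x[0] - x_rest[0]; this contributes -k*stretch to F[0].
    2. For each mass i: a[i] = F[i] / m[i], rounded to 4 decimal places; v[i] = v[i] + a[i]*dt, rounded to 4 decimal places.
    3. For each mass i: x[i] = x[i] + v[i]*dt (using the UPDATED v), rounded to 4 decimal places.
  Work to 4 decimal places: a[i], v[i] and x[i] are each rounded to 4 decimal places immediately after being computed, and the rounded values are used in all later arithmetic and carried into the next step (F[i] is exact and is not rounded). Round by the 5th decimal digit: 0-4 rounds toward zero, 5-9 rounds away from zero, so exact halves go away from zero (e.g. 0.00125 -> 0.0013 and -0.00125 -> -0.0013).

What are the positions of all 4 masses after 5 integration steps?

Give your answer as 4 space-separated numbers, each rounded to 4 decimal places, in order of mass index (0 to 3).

Answer: 3.7373 6.4473 8.6582 10.2872

Derivation:
Step 0: x=[2.0000 4.0000 8.0000 12.0000] v=[0.0000 0.0000 0.0000 0.0000]
Step 1: x=[2.0000 4.5000 8.0000 11.7500] v=[0.0000 2.0000 0.0000 -1.0000]
Step 2: x=[2.1250 5.2500 8.0625 11.3125] v=[0.5000 3.0000 0.2500 -1.7500]
Step 3: x=[2.5000 5.9219 8.2344 10.8125] v=[1.5000 2.6875 0.6875 -2.0000]
Step 4: x=[3.1055 6.3164 8.4727 10.4180] v=[2.4219 1.5781 0.9531 -1.5781]
Step 5: x=[3.7373 6.4473 8.6582 10.2872] v=[2.5273 0.5235 0.7421 -0.5234]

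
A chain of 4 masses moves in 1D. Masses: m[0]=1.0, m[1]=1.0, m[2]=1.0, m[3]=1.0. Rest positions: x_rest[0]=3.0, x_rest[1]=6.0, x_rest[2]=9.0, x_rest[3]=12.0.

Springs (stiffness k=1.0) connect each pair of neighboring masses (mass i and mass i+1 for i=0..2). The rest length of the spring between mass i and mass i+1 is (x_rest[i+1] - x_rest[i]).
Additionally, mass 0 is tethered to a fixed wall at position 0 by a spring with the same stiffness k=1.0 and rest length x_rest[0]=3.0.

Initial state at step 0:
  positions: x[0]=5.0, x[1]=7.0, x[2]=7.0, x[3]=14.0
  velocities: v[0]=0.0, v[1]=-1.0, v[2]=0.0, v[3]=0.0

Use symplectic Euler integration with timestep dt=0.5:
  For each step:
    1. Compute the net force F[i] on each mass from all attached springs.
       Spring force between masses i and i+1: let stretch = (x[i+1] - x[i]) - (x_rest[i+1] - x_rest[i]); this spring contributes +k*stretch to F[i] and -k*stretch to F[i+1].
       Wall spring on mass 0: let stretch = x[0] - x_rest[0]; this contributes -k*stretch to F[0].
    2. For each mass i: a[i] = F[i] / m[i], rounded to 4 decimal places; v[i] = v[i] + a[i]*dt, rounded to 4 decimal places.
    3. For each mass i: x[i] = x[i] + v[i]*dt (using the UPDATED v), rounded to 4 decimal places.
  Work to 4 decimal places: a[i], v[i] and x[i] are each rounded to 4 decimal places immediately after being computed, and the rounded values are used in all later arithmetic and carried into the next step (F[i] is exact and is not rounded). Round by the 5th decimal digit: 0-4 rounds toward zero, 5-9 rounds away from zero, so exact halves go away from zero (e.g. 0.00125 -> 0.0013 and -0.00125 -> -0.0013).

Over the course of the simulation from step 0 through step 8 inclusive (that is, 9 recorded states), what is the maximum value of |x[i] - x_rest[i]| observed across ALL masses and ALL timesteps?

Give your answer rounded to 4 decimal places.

Step 0: x=[5.0000 7.0000 7.0000 14.0000] v=[0.0000 -1.0000 0.0000 0.0000]
Step 1: x=[4.2500 6.0000 8.7500 13.0000] v=[-1.5000 -2.0000 3.5000 -2.0000]
Step 2: x=[2.8750 5.2500 10.8750 11.6875] v=[-2.7500 -1.5000 4.2500 -2.6250]
Step 3: x=[1.3750 5.3125 11.7969 10.9219] v=[-3.0000 0.1250 1.8438 -1.5313]
Step 4: x=[0.5156 6.0118 10.8790 11.1250] v=[-1.7188 1.3985 -1.8359 0.4062]
Step 5: x=[0.9014 6.5538 8.8058 12.0166] v=[0.7715 1.0840 -4.1465 1.7832]
Step 6: x=[2.4749 6.2457 6.9723 12.8555] v=[3.1470 -0.6162 -3.6671 1.6778]
Step 7: x=[4.3724 5.1766 6.4279 12.9736] v=[3.7950 -2.1383 -1.0888 0.2362]
Step 8: x=[5.3779 4.2192 7.2071 12.2053] v=[2.0109 -1.9148 1.5584 -1.5367]
Max displacement = 2.7969

Answer: 2.7969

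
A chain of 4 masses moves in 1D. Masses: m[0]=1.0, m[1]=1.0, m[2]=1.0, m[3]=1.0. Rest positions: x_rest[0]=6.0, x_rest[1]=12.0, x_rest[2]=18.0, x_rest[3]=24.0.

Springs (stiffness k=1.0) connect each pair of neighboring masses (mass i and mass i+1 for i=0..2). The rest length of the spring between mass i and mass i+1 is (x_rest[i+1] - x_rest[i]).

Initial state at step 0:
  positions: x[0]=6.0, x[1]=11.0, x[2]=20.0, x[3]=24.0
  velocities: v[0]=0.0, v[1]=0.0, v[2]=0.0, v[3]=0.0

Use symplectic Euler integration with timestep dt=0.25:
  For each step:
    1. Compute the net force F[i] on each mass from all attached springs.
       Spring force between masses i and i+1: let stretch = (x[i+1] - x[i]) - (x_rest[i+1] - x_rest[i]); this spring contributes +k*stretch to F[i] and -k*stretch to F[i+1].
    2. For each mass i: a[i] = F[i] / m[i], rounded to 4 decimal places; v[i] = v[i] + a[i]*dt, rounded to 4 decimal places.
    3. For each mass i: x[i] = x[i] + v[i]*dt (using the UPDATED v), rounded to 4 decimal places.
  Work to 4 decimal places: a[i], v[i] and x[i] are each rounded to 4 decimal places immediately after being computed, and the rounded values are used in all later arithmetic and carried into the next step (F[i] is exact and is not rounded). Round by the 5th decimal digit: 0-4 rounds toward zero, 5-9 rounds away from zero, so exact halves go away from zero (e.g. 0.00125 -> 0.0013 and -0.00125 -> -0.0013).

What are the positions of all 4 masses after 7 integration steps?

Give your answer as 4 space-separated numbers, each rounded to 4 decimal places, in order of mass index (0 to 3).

Answer: 5.8937 13.2290 16.8195 25.0579

Derivation:
Step 0: x=[6.0000 11.0000 20.0000 24.0000] v=[0.0000 0.0000 0.0000 0.0000]
Step 1: x=[5.9375 11.2500 19.6875 24.1250] v=[-0.2500 1.0000 -1.2500 0.5000]
Step 2: x=[5.8320 11.6953 19.1250 24.3477] v=[-0.4219 1.7813 -2.2500 0.8906]
Step 3: x=[5.7180 12.2385 18.4246 24.6189] v=[-0.4561 2.1729 -2.8018 1.0849]
Step 4: x=[5.6365 12.7608 17.7247 24.8780] v=[-0.3260 2.0893 -2.7998 1.0363]
Step 5: x=[5.6253 13.1481 17.1616 25.0650] v=[-0.0449 1.5492 -2.2525 0.7480]
Step 6: x=[5.7093 13.3161 16.8416 25.1331] v=[0.3358 0.6719 -1.2800 0.2722]
Step 7: x=[5.8937 13.2290 16.8195 25.0579] v=[0.7375 -0.3484 -0.0885 -0.3007]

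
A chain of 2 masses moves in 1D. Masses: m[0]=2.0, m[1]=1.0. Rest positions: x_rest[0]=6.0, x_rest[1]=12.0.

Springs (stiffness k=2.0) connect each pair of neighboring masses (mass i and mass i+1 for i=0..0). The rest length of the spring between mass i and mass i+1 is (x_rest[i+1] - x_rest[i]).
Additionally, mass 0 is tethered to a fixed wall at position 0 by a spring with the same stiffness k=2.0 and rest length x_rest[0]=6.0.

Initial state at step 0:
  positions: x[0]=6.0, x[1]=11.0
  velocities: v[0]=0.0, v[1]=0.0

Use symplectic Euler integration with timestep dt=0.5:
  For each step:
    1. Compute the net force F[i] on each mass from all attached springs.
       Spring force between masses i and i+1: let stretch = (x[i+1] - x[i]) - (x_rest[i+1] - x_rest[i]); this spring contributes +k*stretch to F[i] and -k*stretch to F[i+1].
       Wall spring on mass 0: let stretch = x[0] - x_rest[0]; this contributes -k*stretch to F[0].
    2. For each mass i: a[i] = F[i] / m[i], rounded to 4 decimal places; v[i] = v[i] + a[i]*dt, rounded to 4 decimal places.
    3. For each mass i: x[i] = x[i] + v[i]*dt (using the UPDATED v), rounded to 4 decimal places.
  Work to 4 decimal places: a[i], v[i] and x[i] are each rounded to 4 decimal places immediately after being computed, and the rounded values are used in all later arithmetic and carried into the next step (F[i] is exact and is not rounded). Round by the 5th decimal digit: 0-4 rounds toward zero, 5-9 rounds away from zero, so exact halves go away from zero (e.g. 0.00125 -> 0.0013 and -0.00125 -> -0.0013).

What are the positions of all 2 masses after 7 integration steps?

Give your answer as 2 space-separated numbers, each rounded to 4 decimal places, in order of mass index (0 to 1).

Answer: 6.5904 12.1515

Derivation:
Step 0: x=[6.0000 11.0000] v=[0.0000 0.0000]
Step 1: x=[5.7500 11.5000] v=[-0.5000 1.0000]
Step 2: x=[5.5000 12.1250] v=[-0.5000 1.2500]
Step 3: x=[5.5313 12.4375] v=[0.0625 0.6250]
Step 4: x=[5.9063 12.2969] v=[0.7500 -0.2812]
Step 5: x=[6.4024 11.9610] v=[0.9922 -0.6718]
Step 6: x=[6.6876 11.8458] v=[0.5703 -0.2304]
Step 7: x=[6.5904 12.1515] v=[-0.1944 0.6114]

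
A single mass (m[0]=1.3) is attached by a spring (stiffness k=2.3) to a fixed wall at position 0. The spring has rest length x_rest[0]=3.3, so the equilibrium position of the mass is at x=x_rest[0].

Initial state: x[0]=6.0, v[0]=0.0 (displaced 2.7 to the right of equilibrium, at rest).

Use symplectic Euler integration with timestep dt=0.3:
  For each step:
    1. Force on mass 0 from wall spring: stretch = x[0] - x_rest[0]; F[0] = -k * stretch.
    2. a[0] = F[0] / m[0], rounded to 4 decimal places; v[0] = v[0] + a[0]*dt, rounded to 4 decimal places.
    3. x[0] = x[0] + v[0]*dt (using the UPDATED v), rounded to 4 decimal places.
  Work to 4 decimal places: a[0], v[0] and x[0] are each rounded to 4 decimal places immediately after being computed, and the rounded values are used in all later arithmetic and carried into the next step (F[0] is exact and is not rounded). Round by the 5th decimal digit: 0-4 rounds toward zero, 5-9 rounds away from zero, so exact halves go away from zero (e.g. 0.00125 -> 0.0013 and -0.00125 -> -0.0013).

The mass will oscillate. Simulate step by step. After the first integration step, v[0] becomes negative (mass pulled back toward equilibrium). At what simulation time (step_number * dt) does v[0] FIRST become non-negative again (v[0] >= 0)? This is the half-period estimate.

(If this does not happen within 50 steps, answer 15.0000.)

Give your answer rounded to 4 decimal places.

Step 0: x=[6.0000] v=[0.0000]
Step 1: x=[5.5701] v=[-1.4331]
Step 2: x=[4.7787] v=[-2.6380]
Step 3: x=[3.7518] v=[-3.4229]
Step 4: x=[2.6530] v=[-3.6627]
Step 5: x=[1.6572] v=[-3.3193]
Step 6: x=[0.9230] v=[-2.4474]
Step 7: x=[0.5673] v=[-1.1858]
Step 8: x=[0.6467] v=[0.2646]
First v>=0 after going negative at step 8, time=2.4000

Answer: 2.4000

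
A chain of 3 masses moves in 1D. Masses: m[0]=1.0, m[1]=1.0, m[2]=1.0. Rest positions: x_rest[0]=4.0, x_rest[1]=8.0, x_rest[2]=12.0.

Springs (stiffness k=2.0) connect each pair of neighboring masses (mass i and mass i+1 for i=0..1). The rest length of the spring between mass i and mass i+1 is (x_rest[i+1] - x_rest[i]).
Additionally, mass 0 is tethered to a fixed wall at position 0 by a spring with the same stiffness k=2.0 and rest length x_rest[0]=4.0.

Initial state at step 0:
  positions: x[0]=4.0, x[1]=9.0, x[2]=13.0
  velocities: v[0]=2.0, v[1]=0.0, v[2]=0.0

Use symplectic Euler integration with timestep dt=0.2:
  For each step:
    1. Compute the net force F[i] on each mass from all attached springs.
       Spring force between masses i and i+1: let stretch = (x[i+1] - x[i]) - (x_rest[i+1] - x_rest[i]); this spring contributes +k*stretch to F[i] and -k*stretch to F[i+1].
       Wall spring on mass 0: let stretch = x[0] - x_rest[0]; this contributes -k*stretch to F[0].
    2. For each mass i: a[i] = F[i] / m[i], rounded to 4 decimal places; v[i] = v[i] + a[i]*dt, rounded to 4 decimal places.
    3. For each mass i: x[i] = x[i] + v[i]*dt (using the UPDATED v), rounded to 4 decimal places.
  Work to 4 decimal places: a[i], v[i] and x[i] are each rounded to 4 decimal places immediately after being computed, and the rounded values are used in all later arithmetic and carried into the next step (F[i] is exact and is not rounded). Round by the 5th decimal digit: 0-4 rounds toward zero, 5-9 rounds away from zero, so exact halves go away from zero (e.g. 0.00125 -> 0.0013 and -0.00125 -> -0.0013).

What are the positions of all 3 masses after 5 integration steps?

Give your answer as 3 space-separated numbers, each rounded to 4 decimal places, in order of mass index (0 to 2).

Step 0: x=[4.0000 9.0000 13.0000] v=[2.0000 0.0000 0.0000]
Step 1: x=[4.4800 8.9200 13.0000] v=[2.4000 -0.4000 0.0000]
Step 2: x=[4.9568 8.8112 12.9936] v=[2.3840 -0.5440 -0.0320]
Step 3: x=[5.3454 8.7286 12.9726] v=[1.9430 -0.4128 -0.1050]
Step 4: x=[5.5770 8.7149 12.9321] v=[1.1581 -0.0685 -0.2026]
Step 5: x=[5.6135 8.7875 12.8742] v=[0.1825 0.3632 -0.2895]

Answer: 5.6135 8.7875 12.8742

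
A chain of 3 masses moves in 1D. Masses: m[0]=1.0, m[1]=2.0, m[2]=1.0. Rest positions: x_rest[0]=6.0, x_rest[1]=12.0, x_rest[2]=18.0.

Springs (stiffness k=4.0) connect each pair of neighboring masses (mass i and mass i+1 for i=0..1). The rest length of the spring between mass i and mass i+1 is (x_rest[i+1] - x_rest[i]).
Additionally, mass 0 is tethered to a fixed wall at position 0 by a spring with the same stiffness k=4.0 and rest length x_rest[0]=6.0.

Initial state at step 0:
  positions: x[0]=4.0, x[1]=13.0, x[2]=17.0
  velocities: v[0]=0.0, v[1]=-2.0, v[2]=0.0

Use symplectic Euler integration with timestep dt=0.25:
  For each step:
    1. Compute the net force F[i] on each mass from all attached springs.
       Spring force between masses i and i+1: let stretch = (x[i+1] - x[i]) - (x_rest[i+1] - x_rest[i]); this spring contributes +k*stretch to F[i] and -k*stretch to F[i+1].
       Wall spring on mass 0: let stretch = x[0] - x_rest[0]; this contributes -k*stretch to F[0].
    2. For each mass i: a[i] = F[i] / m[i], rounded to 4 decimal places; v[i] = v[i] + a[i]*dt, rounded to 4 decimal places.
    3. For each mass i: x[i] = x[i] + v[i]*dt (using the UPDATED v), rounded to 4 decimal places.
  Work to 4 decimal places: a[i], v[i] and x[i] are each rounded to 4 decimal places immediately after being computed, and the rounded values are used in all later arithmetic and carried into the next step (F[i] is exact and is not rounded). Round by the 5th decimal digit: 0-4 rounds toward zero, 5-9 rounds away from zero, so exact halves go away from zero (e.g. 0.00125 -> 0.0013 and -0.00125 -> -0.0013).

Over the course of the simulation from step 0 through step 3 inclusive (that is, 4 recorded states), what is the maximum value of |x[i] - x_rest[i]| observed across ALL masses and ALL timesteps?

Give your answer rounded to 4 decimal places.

Step 0: x=[4.0000 13.0000 17.0000] v=[0.0000 -2.0000 0.0000]
Step 1: x=[5.2500 11.8750 17.5000] v=[5.0000 -4.5000 2.0000]
Step 2: x=[6.8438 10.6250 18.0938] v=[6.3750 -5.0000 2.3750]
Step 3: x=[7.6719 9.8360 18.3204] v=[3.3124 -3.1562 0.9062]
Max displacement = 2.1640

Answer: 2.1640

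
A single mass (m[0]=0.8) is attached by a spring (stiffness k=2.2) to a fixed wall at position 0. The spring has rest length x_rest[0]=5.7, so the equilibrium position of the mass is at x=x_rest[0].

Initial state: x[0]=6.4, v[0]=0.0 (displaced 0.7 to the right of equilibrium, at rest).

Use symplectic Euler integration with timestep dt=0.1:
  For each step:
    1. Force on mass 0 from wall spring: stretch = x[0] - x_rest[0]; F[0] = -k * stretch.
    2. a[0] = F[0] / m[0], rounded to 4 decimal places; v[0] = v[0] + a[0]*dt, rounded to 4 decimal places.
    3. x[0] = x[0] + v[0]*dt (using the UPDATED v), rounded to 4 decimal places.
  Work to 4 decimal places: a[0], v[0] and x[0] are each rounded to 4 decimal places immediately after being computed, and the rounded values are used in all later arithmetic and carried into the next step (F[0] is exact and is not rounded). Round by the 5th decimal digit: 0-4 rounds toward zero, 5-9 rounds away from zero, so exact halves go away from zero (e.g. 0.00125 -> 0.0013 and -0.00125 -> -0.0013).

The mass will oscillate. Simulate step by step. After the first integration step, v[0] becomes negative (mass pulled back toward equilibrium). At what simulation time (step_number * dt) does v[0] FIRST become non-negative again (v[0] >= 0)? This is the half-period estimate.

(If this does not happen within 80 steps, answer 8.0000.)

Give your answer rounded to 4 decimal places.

Step 0: x=[6.4000] v=[0.0000]
Step 1: x=[6.3808] v=[-0.1925]
Step 2: x=[6.3428] v=[-0.3797]
Step 3: x=[6.2872] v=[-0.5565]
Step 4: x=[6.2154] v=[-0.7180]
Step 5: x=[6.1294] v=[-0.8597]
Step 6: x=[6.0316] v=[-0.9778]
Step 7: x=[5.9247] v=[-1.0690]
Step 8: x=[5.8116] v=[-1.1308]
Step 9: x=[5.6955] v=[-1.1615]
Step 10: x=[5.5795] v=[-1.1603]
Step 11: x=[5.4668] v=[-1.1272]
Step 12: x=[5.3605] v=[-1.0631]
Step 13: x=[5.2635] v=[-0.9697]
Step 14: x=[5.1785] v=[-0.8497]
Step 15: x=[5.1079] v=[-0.7063]
Step 16: x=[5.0536] v=[-0.5435]
Step 17: x=[5.0170] v=[-0.3657]
Step 18: x=[4.9992] v=[-0.1779]
Step 19: x=[5.0007] v=[0.0148]
First v>=0 after going negative at step 19, time=1.9000

Answer: 1.9000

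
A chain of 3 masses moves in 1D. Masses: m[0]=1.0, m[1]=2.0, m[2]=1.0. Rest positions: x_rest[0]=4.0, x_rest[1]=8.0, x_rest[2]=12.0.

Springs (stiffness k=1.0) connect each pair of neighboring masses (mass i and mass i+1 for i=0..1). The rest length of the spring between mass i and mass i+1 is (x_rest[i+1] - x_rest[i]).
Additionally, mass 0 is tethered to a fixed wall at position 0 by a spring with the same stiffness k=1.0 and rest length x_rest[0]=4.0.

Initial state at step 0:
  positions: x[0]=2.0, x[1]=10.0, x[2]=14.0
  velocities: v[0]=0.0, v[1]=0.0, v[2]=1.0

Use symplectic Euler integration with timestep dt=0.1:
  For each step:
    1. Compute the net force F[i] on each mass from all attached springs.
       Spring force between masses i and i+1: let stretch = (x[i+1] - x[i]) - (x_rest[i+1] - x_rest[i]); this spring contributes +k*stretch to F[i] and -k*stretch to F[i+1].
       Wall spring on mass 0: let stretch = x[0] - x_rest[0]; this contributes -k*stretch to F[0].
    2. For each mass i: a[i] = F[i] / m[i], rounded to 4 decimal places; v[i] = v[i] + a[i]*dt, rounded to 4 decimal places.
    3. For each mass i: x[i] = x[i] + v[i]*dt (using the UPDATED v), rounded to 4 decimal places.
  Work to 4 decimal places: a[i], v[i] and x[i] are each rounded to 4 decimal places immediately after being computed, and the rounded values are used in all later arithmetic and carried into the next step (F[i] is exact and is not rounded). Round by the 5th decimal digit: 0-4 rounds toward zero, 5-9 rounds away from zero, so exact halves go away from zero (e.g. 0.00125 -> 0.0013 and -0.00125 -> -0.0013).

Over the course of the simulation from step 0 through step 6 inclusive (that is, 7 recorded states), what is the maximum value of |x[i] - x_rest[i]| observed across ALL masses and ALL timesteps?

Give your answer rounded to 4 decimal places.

Step 0: x=[2.0000 10.0000 14.0000] v=[0.0000 0.0000 1.0000]
Step 1: x=[2.0600 9.9800 14.1000] v=[0.6000 -0.2000 1.0000]
Step 2: x=[2.1786 9.9410 14.1988] v=[1.1860 -0.3900 0.9880]
Step 3: x=[2.3530 9.8845 14.2950] v=[1.7444 -0.5652 0.9622]
Step 4: x=[2.5792 9.8124 14.3871] v=[2.2623 -0.7213 0.9212]
Step 5: x=[2.8520 9.7270 14.4735] v=[2.7277 -0.8542 0.8637]
Step 6: x=[3.1650 9.6309 14.5524] v=[3.1300 -0.9606 0.7891]
Max displacement = 2.5524

Answer: 2.5524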